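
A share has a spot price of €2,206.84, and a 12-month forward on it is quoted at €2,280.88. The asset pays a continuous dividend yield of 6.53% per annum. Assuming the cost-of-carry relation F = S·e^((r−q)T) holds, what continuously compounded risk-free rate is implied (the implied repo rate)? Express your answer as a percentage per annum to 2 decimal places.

From F = S·e^((r−q)T): (r − q) = ln(F/S)/T
ln(2280.88/2206.84) = ln(1.033550) = 0.032999
(r − q) = 0.032999 / (12/12) = 0.032999
r = ln(F/S)/T + q = 0.032999 + 0.0653 = 0.098299
r = 9.83%

9.83%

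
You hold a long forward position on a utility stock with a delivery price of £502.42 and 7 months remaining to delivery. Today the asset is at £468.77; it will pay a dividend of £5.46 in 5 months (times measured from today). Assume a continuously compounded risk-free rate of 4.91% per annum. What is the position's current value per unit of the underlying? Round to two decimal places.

PV(remaining dividends) I = 5.46·e^(−0.0491·5/12) = 5.3494
Current forward F = (S − I)·e^(rT) = (468.77 − 5.3494)·e^(0.0491·7/12) = 463.4206 × 1.029056 = 476.8857
Value (long) = (F − K)·e^(−rT) = (476.8857 − 502.42) × 0.971765 = -24.8133
Value = -£24.81

-£24.81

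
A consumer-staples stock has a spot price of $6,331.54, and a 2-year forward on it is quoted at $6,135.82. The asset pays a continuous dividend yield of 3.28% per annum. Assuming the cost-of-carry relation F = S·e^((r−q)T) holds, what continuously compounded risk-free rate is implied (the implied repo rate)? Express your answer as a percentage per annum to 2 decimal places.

From F = S·e^((r−q)T): (r − q) = ln(F/S)/T
ln(6135.82/6331.54) = ln(0.969088) = -0.031400
(r − q) = -0.031400 / (2) = -0.015700
r = ln(F/S)/T + q = -0.015700 + 0.0328 = 0.017100
r = 1.71%

1.71%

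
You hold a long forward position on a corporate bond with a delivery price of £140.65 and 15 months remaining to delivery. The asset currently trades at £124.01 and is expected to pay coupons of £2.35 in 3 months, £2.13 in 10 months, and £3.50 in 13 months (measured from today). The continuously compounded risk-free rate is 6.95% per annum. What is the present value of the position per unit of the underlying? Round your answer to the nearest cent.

-£12.50

PV(remaining coupons) I = 2.35·e^(−0.0695·3/12) + 2.13·e^(−0.0695·10/12) + 3.50·e^(−0.0695·13/12) = 7.5658
Current forward F = (S − I)·e^(rT) = (124.01 − 7.5658)·e^(0.0695·15/12) = 116.4442 × 1.090760 = 127.0127
Value (long) = (F − K)·e^(−rT) = (127.0127 − 140.65) × 0.916792 = -12.5026
Value = -£12.50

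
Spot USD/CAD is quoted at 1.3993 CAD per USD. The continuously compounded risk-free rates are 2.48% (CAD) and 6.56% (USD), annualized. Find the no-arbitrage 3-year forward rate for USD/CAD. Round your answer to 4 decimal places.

F = S·e^((r_CAD − r_USD)T) = 1.3993 · e^((0.0248 − 0.0656) × 3)
= 1.3993 · e^-0.122400 = 1.3993 × 0.884794
F = 1.2381 CAD per USD

1.2381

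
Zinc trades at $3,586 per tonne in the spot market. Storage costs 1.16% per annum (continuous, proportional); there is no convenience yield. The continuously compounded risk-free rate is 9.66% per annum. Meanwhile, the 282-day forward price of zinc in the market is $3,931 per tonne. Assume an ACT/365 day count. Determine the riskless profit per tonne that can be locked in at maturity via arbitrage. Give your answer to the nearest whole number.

Fair forward: F* = S·e^(carry·T), with carry = (r + u) = 0.0966 + 0.0116 = 0.1082
F* = 3586 · e^(0.1082 × 282/365) = 3586 · e^0.083596 = 3586 × 1.087190 = $3898.6633
Market $3931 > fair $3898.6633: forward overpriced → cash-and-carry (buy spot, short the forward).
At maturity, profit = |F_mkt − F*| = |3931 − 3898.6633| = $32 per tonne

$32 per tonne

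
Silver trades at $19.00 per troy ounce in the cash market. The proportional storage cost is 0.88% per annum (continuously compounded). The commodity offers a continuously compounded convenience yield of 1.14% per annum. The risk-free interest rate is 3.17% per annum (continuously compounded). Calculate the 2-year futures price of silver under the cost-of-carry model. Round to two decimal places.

$20.14 per troy ounce

Net carry = r + u − y = 0.0317 + 0.0088 − 0.0114 = 0.0291
F = S·e^((r+u−y)T) = 19.00 · e^(0.0291 × 2) = 19.00 · e^0.058200
= 19.00 × 1.059927 = $20.14 per troy ounce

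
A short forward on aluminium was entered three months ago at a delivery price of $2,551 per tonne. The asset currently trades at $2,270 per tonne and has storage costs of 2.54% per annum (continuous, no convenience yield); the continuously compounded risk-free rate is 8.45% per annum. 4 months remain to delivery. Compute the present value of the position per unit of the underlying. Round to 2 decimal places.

Current fair forward for the remaining 4 months: F = S·e^((r + u)·T), (r + u) = 0.0845 + 0.0254 = 0.1099
F = 2270 · e^(0.1099 × 4/12) = 2270 × 1.03731260 = 2354.6996
Value of long forward = (F − K)·e^(−rT) = (2354.6996 − 2551) · e^(−0.0845·4/12)
= -196.3004 × 0.97222632 = -190.85
Short position value = −(long value) = $190.85

$190.85 per tonne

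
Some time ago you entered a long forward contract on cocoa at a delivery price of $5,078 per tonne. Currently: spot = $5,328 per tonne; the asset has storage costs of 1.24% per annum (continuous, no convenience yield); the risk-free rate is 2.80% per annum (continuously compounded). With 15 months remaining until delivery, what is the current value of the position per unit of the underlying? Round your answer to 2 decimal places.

Current fair forward for the remaining 15 months: F = S·e^((r + u)·T), (r + u) = 0.0280 + 0.0124 = 0.0404
F = 5328 · e^(0.0404 × 15/12) = 5328 × 1.05179686 = 5603.9737
Value of long forward = (F − K)·e^(−rT) = (5603.9737 − 5078) · e^(−0.0280·15/12)
= 525.9737 × 0.96560542 = 507.88

$507.88 per tonne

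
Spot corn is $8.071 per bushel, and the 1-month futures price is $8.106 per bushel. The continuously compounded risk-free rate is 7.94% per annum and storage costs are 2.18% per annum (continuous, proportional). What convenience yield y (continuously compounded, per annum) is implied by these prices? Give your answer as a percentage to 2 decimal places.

F = S·e^((r+u−y)T) ⇒ (r+u−y) = ln(F/S)/T
ln(8.106/8.071) = 0.004327; /T ⇒ 0.051924
y = r + u − ln(F/S)/T = 0.0794 + 0.0218 − 0.051924 = 0.049276
y = 4.93%

4.93%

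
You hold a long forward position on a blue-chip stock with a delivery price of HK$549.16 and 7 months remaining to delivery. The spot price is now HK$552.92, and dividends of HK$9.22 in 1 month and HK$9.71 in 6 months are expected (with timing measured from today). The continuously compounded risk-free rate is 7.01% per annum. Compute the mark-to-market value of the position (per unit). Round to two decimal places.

PV(remaining dividends) I = 9.22·e^(−0.0701·1/12) + 9.71·e^(−0.0701·6/12) = 18.5419
Current forward F = (S − I)·e^(rT) = (552.92 − 18.5419)·e^(0.0701·7/12) = 534.3781 × 1.041739 = 556.6825
Value (long) = (F − K)·e^(−rT) = (556.6825 − 549.16) × 0.959933 = 7.2211
Value = HK$7.22

HK$7.22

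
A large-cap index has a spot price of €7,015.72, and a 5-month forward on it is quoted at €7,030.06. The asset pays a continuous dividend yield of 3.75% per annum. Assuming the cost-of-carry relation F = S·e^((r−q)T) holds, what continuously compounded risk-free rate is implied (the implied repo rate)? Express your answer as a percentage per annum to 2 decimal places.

From F = S·e^((r−q)T): (r − q) = ln(F/S)/T
ln(7030.06/7015.72) = ln(1.002044) = 0.002042
(r − q) = 0.002042 / (5/12) = 0.004901
r = ln(F/S)/T + q = 0.004901 + 0.0375 = 0.042401
r = 4.24%

4.24%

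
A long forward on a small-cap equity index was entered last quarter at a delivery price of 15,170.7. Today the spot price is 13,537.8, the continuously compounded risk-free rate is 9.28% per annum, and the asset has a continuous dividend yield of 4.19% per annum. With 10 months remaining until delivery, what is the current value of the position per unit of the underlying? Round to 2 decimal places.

-968.45

Current fair forward for the remaining 10 months: F = S·e^((r − q)·T), (r − q) = 0.0928 − 0.0419 = 0.0509
F = 13537.8 · e^(0.0509 × 10/12) = 13537.8 × 1.04332911 = 14124.3808
Value of long forward = (F − K)·e^(−rT) = (14124.3808 − 15170.7) · e^(−0.0928·10/12)
= -1046.3192 × 0.92558128 = -968.45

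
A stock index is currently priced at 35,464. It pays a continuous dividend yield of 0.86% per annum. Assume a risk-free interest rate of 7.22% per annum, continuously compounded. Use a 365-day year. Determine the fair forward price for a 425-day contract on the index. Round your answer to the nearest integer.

F = S·e^((r − q)T) = 35464 · e^((0.0722 − 0.0086) × 425/365)
= 35464 · e^0.074055 = 35464 × 1.076866
F = 38,190

38,190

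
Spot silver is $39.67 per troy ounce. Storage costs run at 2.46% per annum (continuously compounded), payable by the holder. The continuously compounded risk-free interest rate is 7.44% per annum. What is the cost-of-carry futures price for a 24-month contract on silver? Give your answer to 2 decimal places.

Net carry = r + u − y = 0.0744 + 0.0246 − 0.0000 = 0.0990
F = S·e^((r+u−y)T) = 39.67 · e^(0.0990 × 24/12) = 39.67 · e^0.198000
= 39.67 × 1.218962 = $48.36 per troy ounce

$48.36 per troy ounce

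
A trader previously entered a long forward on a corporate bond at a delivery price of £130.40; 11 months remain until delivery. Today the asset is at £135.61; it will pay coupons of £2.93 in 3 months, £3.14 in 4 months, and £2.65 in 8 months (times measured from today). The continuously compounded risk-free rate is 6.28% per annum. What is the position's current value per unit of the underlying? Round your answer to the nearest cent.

£4.00

PV(remaining coupons) I = 2.93·e^(−0.0628·3/12) + 3.14·e^(−0.0628·4/12) + 2.65·e^(−0.0628·8/12) = 8.5007
Current forward F = (S − I)·e^(rT) = (135.61 − 8.5007)·e^(0.0628·11/12) = 127.1093 × 1.059256 = 134.6413
Value (long) = (F − K)·e^(−rT) = (134.6413 − 130.40) × 0.944059 = 4.0040
Value = £4.00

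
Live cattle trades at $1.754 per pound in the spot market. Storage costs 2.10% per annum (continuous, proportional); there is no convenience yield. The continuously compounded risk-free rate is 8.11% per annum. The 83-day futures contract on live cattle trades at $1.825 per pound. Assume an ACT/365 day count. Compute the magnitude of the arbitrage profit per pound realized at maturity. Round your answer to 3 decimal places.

Fair futures: F* = S·e^(carry·T), with carry = (r + u) = 0.0811 + 0.0210 = 0.1021
F* = 1.754 · e^(0.1021 × 83/365) = 1.754 · e^0.023217 = 1.754 × 1.023489 = $1.7952
Market $1.825 > fair $1.7952: forward overpriced → cash-and-carry (buy spot, short the forward).
At maturity, profit = |F_mkt − F*| = |1.825 − 1.7952| = $0.030 per pound

$0.030 per pound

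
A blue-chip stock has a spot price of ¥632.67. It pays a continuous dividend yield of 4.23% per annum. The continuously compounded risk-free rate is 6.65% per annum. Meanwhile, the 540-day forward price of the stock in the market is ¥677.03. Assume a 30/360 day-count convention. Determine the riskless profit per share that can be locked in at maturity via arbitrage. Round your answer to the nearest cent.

Fair forward: F* = S·e^(carry·T), with carry = (r − q) = 0.0665 − 0.0423 = 0.0242
F* = 632.67 · e^(0.0242 × 540/360) = 632.67 · e^0.036300 = 632.67 × 1.036967 = ¥656.0579
Market ¥677.03 > fair ¥656.0579: forward overpriced → cash-and-carry (buy spot, short the forward).
At maturity, profit = |F_mkt − F*| = |677.03 − 656.0579| = ¥20.97 per share

¥20.97 per share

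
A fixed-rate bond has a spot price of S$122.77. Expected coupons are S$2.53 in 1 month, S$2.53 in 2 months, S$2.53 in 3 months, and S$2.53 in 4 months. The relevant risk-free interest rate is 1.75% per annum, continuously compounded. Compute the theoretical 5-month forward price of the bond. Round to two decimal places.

S$113.51

PV(coupons) I = 2.53·e^(−0.0175·1/12) + 2.53·e^(−0.0175·2/12) + 2.53·e^(−0.0175·3/12) + 2.53·e^(−0.0175·4/12)
I = 2.5263 + 2.5226 + 2.5190 + 2.5153 = 10.0832
F = (S − I)·e^(rT) = (122.77 − 10.0832) · e^(0.0175·5/12)
= 112.6868 · e^0.007292 = 112.6868 × 1.007319 = S$113.51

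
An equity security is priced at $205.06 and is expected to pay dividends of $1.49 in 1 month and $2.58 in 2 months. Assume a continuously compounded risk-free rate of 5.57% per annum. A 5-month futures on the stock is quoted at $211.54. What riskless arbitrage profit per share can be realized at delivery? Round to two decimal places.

PV(dividends) I = 1.49·e^(−0.0557·1/12) + 2.58·e^(−0.0557·2/12) = 4.0393
Fair futures F* = (S − I)·e^(rT) = (205.06 − 4.0393)·e^0.023208 = 201.0207 × 1.023479 = 205.7405
Market $211.54 > fair 205.7405: forward overpriced → cash-and-carry (borrow at r, buy the stock and collect the dividends, short the forward).
Profit at T = |F_mkt − F*| = |211.54 − 205.7405| = $5.80 per share

$5.80 per share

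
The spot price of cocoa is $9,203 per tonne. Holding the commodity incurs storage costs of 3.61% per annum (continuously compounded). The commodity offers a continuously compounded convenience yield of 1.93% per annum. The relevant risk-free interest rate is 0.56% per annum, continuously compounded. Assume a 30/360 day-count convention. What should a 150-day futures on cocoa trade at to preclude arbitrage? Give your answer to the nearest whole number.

$9,289 per tonne

Net carry = r + u − y = 0.0056 + 0.0361 − 0.0193 = 0.0224
F = S·e^((r+u−y)T) = 9203 · e^(0.0224 × 150/360) = 9203 · e^0.009333
= 9203 × 1.009377 = $9,289 per tonne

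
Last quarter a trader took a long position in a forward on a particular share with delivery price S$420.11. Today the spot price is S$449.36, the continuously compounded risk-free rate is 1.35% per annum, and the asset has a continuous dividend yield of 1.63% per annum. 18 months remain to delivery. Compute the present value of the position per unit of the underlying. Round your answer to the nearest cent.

S$26.82

Current fair forward for the remaining 18 months: F = S·e^((r − q)·T), (r − q) = 0.0135 − 0.0163 = -0.0028
F = 449.36 · e^(-0.0028 × 18/12) = 449.36 × 0.995809 = 447.4767
Value of long forward = (F − K)·e^(−rT) = (447.4767 − 420.11) · e^(−0.0135·18/12)
= 27.3667 × 0.979954 = 26.82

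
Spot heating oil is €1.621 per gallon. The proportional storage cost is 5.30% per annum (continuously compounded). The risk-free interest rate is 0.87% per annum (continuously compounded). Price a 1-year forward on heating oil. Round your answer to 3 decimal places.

€1.724 per gallon

Net carry = r + u − y = 0.0087 + 0.0530 − 0.0000 = 0.0617
F = S·e^((r+u−y)T) = 1.621 · e^(0.0617 × 12/12) = 1.621 · e^0.061700
= 1.621 × 1.063643 = €1.724 per gallon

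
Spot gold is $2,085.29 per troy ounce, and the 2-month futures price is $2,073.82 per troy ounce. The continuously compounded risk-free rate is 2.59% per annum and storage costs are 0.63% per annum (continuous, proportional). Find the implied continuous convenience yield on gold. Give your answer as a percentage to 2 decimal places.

F = S·e^((r+u−y)T) ⇒ (r+u−y) = ln(F/S)/T
ln(2073.82/2085.29) = -0.005516; /T ⇒ -0.033096
y = r + u − ln(F/S)/T = 0.0259 + 0.0063 + 0.033096 = 0.065296
y = 6.53%

6.53%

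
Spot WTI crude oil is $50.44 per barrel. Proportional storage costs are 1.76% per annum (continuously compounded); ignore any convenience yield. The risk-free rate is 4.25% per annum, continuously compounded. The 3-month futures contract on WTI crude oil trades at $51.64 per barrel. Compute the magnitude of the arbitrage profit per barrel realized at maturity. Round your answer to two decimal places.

$0.44 per barrel

Fair futures: F* = S·e^(carry·T), with carry = (r + u) = 0.0425 + 0.0176 = 0.0601
F* = 50.44 · e^(0.0601 × 3/12) = 50.44 · e^0.015025 = 50.44 × 1.015138 = $51.2036
Market $51.64 > fair $51.2036: forward overpriced → cash-and-carry (buy spot, short the forward).
At maturity, profit = |F_mkt − F*| = |51.64 − 51.2036| = $0.44 per barrel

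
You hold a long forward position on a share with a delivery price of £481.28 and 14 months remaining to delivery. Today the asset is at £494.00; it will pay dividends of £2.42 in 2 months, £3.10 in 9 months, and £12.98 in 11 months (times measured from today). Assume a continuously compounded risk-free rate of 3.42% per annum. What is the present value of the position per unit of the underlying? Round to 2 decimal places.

£13.54

PV(remaining dividends) I = 2.42·e^(−0.0342·2/12) + 3.10·e^(−0.0342·9/12) + 12.98·e^(−0.0342·11/12) = 18.0071
Current forward F = (S − I)·e^(rT) = (494.00 − 18.0071)·e^(0.0342·14/12) = 475.9929 × 1.040707 = 495.3691
Value (long) = (F − K)·e^(−rT) = (495.3691 − 481.28) × 0.960886 = 13.5380
Value = £13.54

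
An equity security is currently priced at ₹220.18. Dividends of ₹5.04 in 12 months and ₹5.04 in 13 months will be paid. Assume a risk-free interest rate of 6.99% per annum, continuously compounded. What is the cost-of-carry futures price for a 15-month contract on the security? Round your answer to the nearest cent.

₹230.06

PV(dividends) I = 5.04·e^(−0.0699·12/12) + 5.04·e^(−0.0699·13/12)
I = 4.6997 + 4.6724 = 9.3721
F = (S − I)·e^(rT) = (220.18 − 9.3721) · e^(0.0699·15/12)
= 210.8079 · e^0.087375 = 210.8079 × 1.091306 = ₹230.06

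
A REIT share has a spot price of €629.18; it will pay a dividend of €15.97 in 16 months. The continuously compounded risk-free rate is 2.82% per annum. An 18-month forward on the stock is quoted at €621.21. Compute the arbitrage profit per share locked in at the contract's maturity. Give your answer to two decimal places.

PV(dividends) I = 15.97·e^(−0.0282·16/12) = 15.3807
Fair forward F* = (S − I)·e^(rT) = (629.18 − 15.3807)·e^0.042300 = 613.7993 × 1.043207 = 640.3197
Market €621.21 < fair 640.3197: forward underpriced → reverse cash-and-carry (short the stock, invest proceeds at r, pay the dividends, go long the forward).
Profit at T = |F_mkt − F*| = |621.21 − 640.3197| = €19.11 per share

€19.11 per share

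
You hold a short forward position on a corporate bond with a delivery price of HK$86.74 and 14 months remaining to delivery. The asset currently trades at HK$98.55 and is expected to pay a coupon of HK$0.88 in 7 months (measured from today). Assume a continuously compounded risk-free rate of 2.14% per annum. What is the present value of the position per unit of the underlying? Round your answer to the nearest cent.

-HK$13.08

PV(remaining coupons) I = 0.88·e^(−0.0214·7/12) = 0.8691
Current forward F = (S − I)·e^(rT) = (98.55 − 0.8691)·e^(0.0214·14/12) = 97.6809 × 1.025281 = 100.1504
Value (long) = (F − K)·e^(−rT) = (100.1504 − 86.74) × 0.975342 = 13.0797
Short position value = −(long value) = -HK$13.08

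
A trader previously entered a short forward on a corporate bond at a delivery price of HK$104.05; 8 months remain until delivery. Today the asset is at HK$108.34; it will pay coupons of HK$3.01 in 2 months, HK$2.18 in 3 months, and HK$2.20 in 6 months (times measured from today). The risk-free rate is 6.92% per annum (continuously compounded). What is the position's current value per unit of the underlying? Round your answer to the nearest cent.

PV(remaining coupons) I = 3.01·e^(−0.0692·2/12) + 2.18·e^(−0.0692·3/12) + 2.20·e^(−0.0692·6/12) = 7.2433
Current forward F = (S − I)·e^(rT) = (108.34 − 7.2433)·e^(0.0692·8/12) = 101.0967 × 1.047214 = 105.8699
Value (long) = (F − K)·e^(−rT) = (105.8699 − 104.05) × 0.954915 = 1.7378
Short position value = −(long value) = -HK$1.74

-HK$1.74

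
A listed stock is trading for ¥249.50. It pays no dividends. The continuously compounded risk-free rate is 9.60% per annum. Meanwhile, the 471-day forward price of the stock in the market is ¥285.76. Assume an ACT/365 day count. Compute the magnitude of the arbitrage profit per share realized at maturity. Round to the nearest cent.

¥3.36 per share

Fair forward: F* = S·e^(carry·T), with carry = r = 0.0960
F* = 249.50 · e^(0.0960 × 471/365) = 249.50 · e^0.123879 = 249.50 × 1.131879 = ¥282.4038
Market ¥285.76 > fair ¥282.4038: forward overpriced → cash-and-carry (buy spot, short the forward).
At maturity, profit = |F_mkt − F*| = |285.76 − 282.4038| = ¥3.36 per share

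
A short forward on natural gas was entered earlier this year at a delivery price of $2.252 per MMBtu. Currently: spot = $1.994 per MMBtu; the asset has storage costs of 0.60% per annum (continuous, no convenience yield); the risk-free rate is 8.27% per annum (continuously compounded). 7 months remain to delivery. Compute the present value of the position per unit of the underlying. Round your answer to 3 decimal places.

$0.145 per MMBtu

Current fair forward for the remaining 7 months: F = S·e^((r + u)·T), (r + u) = 0.0827 + 0.0060 = 0.0887
F = 1.994 · e^(0.0887 × 7/12) = 1.994 × 1.053104 = 2.0999
Value of long forward = (F − K)·e^(−rT) = (2.0999 − 2.252) · e^(−0.0827·7/12)
= -0.1521 × 0.952903 = -0.145
Short position value = −(long value) = $0.145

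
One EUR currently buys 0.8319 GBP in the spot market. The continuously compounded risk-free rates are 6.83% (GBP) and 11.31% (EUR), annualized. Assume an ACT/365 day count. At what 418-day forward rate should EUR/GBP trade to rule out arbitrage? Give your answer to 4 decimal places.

F = S·e^((r_GBP − r_EUR)T) = 0.8319 · e^((0.0683 − 0.1131) × 418/365)
= 0.8319 · e^-0.051305 = 0.8319 × 0.949989
F = 0.7903 GBP per EUR

0.7903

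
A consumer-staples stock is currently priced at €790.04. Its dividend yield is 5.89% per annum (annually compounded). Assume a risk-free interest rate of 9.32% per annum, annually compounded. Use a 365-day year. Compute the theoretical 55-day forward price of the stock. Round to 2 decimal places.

€793.84

F = S · (1+r)^T / (1+q)^T
= 790.04 × 1.013518 / 1.008661 = 790.04 × 1.004815
F = €793.84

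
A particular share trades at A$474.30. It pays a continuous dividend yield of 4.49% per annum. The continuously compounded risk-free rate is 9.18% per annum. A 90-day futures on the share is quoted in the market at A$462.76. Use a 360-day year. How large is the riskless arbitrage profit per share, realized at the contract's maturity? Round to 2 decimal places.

Fair futures: F* = S·e^(carry·T), with carry = (r − q) = 0.0918 − 0.0449 = 0.0469
F* = 474.30 · e^(0.0469 × 90/360) = 474.30 · e^0.011725 = 474.30 × 1.011794 = A$479.8939
Market A$462.76 < fair A$479.8939: forward underpriced → reverse cash-and-carry (short spot, go long the forward).
At maturity, profit = |F_mkt − F*| = |462.76 − 479.8939| = A$17.13 per share

A$17.13 per share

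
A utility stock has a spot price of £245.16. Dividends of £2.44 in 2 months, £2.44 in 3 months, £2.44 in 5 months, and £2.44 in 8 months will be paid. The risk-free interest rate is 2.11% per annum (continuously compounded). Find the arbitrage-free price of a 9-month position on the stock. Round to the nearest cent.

£239.23

PV(dividends) I = 2.44·e^(−0.0211·2/12) + 2.44·e^(−0.0211·3/12) + 2.44·e^(−0.0211·5/12) + 2.44·e^(−0.0211·8/12)
I = 2.4314 + 2.4272 + 2.4186 + 2.4059 = 9.6831
F = (S − I)·e^(rT) = (245.16 − 9.6831) · e^(0.0211·9/12)
= 235.4769 · e^0.015825 = 235.4769 × 1.015951 = £239.23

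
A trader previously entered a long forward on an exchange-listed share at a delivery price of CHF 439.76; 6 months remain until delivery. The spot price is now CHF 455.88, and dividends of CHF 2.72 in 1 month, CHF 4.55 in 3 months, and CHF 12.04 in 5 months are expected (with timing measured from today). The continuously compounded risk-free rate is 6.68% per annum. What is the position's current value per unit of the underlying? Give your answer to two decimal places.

PV(remaining dividends) I = 2.72·e^(−0.0668·1/12) + 4.55·e^(−0.0668·3/12) + 12.04·e^(−0.0668·5/12) = 18.8891
Current forward F = (S − I)·e^(rT) = (455.88 − 18.8891)·e^(0.0668·6/12) = 436.9909 × 1.033964 = 451.8329
Value (long) = (F − K)·e^(−rT) = (451.8329 − 439.76) × 0.967152 = 11.6763
Value = CHF 11.68

CHF 11.68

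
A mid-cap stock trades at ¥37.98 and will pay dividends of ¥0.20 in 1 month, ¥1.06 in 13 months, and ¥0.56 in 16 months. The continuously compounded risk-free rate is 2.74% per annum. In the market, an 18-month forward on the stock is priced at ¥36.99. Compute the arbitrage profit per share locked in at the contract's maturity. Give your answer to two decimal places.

¥0.74 per share

PV(dividends) I = 0.20·e^(−0.0274·1/12) + 1.06·e^(−0.0274·13/12) + 0.56·e^(−0.0274·16/12) = 1.7685
Fair forward F* = (S − I)·e^(rT) = (37.98 − 1.7685)·e^0.041100 = 36.2115 × 1.041956 = 37.7308
Market ¥36.99 < fair 37.7308: forward underpriced → reverse cash-and-carry (short the stock, invest proceeds at r, pay the dividends, go long the forward).
Profit at T = |F_mkt − F*| = |36.99 − 37.7308| = ¥0.74 per share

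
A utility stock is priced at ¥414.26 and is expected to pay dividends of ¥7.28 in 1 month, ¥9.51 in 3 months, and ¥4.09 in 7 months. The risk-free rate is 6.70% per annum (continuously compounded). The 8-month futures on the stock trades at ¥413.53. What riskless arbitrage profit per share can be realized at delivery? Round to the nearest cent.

¥1.81 per share

PV(dividends) I = 7.28·e^(−0.0670·1/12) + 9.51·e^(−0.0670·3/12) + 4.09·e^(−0.0670·7/12) = 20.5247
Fair futures F* = (S − I)·e^(rT) = (414.26 − 20.5247)·e^0.044667 = 393.7353 × 1.045680 = 411.7211
Market ¥413.53 > fair 411.7211: forward overpriced → cash-and-carry (borrow at r, buy the stock and collect the dividends, short the forward).
Profit at T = |F_mkt − F*| = |413.53 − 411.7211| = ¥1.81 per share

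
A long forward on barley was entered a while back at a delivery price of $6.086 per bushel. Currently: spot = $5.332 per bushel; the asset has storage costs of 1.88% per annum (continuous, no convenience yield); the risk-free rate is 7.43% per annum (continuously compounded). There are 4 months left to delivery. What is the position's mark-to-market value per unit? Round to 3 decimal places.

Current fair forward for the remaining 4 months: F = S·e^((r + u)·T), (r + u) = 0.0743 + 0.0188 = 0.0931
F = 5.332 · e^(0.0931 × 4/12) = 5.332 × 1.031520 = 5.5001
Value of long forward = (F − K)·e^(−rT) = (5.5001 − 6.086) · e^(−0.0743·4/12)
= -0.5859 × 0.975538 = -0.572

-$0.572 per bushel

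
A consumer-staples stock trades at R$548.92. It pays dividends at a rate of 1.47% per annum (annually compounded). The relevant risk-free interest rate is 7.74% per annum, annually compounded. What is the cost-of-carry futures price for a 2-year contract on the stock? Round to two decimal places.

R$618.85

F = S · (1+r)^T / (1+q)^T
= 548.92 × 1.160791 / 1.029616 = 548.92 × 1.127402
F = R$618.85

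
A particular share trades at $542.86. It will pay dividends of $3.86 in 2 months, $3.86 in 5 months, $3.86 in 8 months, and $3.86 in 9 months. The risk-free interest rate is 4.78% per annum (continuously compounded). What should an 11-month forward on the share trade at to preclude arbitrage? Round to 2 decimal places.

PV(dividends) I = 3.86·e^(−0.0478·2/12) + 3.86·e^(−0.0478·5/12) + 3.86·e^(−0.0478·8/12) + 3.86·e^(−0.0478·9/12)
I = 3.8294 + 3.7839 + 3.7389 + 3.7241 = 15.0763
F = (S − I)·e^(rT) = (542.86 − 15.0763) · e^(0.0478·11/12)
= 527.7837 · e^0.043817 = 527.7837 × 1.044791 = $551.42

$551.42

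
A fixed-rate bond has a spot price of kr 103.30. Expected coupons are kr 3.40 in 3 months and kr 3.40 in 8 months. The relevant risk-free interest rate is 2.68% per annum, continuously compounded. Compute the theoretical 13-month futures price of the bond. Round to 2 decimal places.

PV(coupons) I = 3.40·e^(−0.0268·3/12) + 3.40·e^(−0.0268·8/12)
I = 3.3773 + 3.3398 = 6.7171
F = (S − I)·e^(rT) = (103.30 − 6.7171) · e^(0.0268·13/12)
= 96.5829 · e^0.029033 = 96.5829 × 1.029459 = kr 99.43

kr 99.43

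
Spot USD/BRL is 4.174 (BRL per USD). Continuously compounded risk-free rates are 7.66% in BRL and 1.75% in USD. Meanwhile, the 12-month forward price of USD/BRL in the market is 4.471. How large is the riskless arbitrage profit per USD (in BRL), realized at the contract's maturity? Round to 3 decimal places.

0.043 per USD (in BRL)

Fair forward: F* = S·e^(carry·T), with carry = (r_BRL − r_USD) = 0.0766 − 0.0175 = 0.0591
F* = 4.174 · e^(0.0591 × 12/12) = 4.174 · e^0.059100 = 4.174 × 1.060881 = 4.4281
Market 4.471 > fair 4.4281: forward overpriced → cash-and-carry (buy spot, short the forward).
At maturity, profit = |F_mkt − F*| = |4.471 − 4.4281| = 0.043 per USD (in BRL)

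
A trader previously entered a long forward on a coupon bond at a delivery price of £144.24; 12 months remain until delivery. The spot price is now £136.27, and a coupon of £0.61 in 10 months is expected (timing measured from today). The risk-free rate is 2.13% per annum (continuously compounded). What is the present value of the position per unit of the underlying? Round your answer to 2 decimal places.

-£5.53

PV(remaining coupons) I = 0.61·e^(−0.0213·10/12) = 0.5993
Current forward F = (S − I)·e^(rT) = (136.27 − 0.5993)·e^(0.0213·12/12) = 135.6707 × 1.021528 = 138.5914
Value (long) = (F − K)·e^(−rT) = (138.5914 − 144.24) × 0.978925 = -5.5296
Value = -£5.53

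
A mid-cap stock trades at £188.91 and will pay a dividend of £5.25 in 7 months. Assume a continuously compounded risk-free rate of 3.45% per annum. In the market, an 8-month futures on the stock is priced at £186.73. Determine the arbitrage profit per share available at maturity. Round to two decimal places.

PV(dividends) I = 5.25·e^(−0.0345·7/12) = 5.1454
Fair futures F* = (S − I)·e^(rT) = (188.91 − 5.1454)·e^0.023000 = 183.7646 × 1.023267 = 188.0403
Market £186.73 < fair 188.0403: forward underpriced → reverse cash-and-carry (short the stock, invest proceeds at r, pay the dividends, go long the forward).
Profit at T = |F_mkt − F*| = |186.73 − 188.0403| = £1.31 per share

£1.31 per share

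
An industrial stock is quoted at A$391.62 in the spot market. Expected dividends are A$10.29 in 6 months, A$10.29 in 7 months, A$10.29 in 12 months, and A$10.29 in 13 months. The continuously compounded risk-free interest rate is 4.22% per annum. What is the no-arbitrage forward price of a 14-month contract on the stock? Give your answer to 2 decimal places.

A$369.56

PV(dividends) I = 10.29·e^(−0.0422·6/12) + 10.29·e^(−0.0422·7/12) + 10.29·e^(−0.0422·12/12) + 10.29·e^(−0.0422·13/12)
I = 10.0752 + 10.0398 + 9.8648 + 9.8302 = 39.8100
F = (S − I)·e^(rT) = (391.62 − 39.8100) · e^(0.0422·14/12)
= 351.8100 · e^0.049233 = 351.8100 × 1.050465 = A$369.56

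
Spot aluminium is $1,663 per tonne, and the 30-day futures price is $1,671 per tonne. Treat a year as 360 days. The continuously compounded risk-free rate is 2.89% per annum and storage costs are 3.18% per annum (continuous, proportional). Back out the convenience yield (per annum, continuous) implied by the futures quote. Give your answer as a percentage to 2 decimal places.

0.31%

F = S·e^((r+u−y)T) ⇒ (r+u−y) = ln(F/S)/T
ln(1671/1663) = 0.004799; /T ⇒ 0.057588
y = r + u − ln(F/S)/T = 0.0289 + 0.0318 − 0.057588 = 0.003112
y = 0.31%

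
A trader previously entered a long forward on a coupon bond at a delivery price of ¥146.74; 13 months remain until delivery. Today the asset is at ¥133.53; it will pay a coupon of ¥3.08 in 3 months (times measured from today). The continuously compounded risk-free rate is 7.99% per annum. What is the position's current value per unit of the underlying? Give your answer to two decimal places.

PV(remaining coupons) I = 3.08·e^(−0.0799·3/12) = 3.0191
Current forward F = (S − I)·e^(rT) = (133.53 − 3.0191)·e^(0.0799·13/12) = 130.5109 × 1.090415 = 142.3110
Value (long) = (F − K)·e^(−rT) = (142.3110 − 146.74) × 0.917082 = -4.0618
Value = -¥4.06

-¥4.06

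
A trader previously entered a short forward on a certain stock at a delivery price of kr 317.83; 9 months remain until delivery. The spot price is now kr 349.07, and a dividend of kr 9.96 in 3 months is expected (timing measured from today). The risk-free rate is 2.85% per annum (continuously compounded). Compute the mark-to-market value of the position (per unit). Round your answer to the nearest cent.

-kr 28.07

PV(remaining dividends) I = 9.96·e^(−0.0285·3/12) = 9.8893
Current forward F = (S − I)·e^(rT) = (349.07 − 9.8893)·e^(0.0285·9/12) = 339.1807 × 1.021605 = 346.5087
Value (long) = (F − K)·e^(−rT) = (346.5087 − 317.83) × 0.978852 = 28.0722
Short position value = −(long value) = -kr 28.07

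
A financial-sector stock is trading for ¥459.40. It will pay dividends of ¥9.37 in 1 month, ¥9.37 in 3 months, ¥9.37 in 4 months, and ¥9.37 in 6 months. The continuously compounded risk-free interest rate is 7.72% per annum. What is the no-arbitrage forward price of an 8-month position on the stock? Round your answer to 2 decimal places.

¥445.08

PV(dividends) I = 9.37·e^(−0.0772·1/12) + 9.37·e^(−0.0772·3/12) + 9.37·e^(−0.0772·4/12) + 9.37·e^(−0.0772·6/12)
I = 9.3099 + 9.1909 + 9.1320 + 9.0152 = 36.6480
F = (S − I)·e^(rT) = (459.40 − 36.6480) · e^(0.0772·8/12)
= 422.7520 · e^0.051467 = 422.7520 × 1.052814 = ¥445.08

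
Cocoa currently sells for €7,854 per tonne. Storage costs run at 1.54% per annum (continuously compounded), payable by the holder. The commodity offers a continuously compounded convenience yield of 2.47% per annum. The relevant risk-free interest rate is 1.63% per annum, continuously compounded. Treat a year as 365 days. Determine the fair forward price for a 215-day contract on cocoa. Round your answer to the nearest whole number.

Net carry = r + u − y = 0.0163 + 0.0154 − 0.0247 = 0.0070
F = S·e^((r+u−y)T) = 7854 · e^(0.0070 × 215/365) = 7854 · e^0.004123
= 7854 × 1.004132 = €7,886 per tonne

€7,886 per tonne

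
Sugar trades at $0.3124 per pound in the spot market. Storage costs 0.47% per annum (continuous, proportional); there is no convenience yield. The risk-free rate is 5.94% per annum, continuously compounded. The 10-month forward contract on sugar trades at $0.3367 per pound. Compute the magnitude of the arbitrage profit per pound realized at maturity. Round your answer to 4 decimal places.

Fair forward: F* = S·e^(carry·T), with carry = (r + u) = 0.0594 + 0.0047 = 0.0641
F* = 0.3124 · e^(0.0641 × 10/12) = 0.3124 · e^0.053417 = 0.3124 × 1.054869 = $0.3295
Market $0.3367 > fair $0.3295: forward overpriced → cash-and-carry (buy spot, short the forward).
At maturity, profit = |F_mkt − F*| = |0.3367 − 0.3295| = $0.0072 per pound

$0.0072 per pound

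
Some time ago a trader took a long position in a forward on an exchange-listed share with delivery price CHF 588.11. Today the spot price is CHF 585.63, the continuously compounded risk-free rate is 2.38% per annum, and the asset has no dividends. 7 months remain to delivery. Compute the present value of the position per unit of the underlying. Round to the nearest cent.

Current fair forward for the remaining 7 months: F = S·e^(r·T), r = 0.0238
F = 585.63 · e^(0.0238 × 7/12) = 585.63 × 1.013980 = 593.8171
Value of long forward = (F − K)·e^(−rT) = (593.8171 − 588.11) · e^(−0.0238·7/12)
= 5.7071 × 0.986213 = 5.63

CHF 5.63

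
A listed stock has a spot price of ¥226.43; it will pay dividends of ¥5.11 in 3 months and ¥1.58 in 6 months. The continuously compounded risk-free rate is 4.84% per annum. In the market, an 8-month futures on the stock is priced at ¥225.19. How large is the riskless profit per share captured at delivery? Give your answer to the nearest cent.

PV(dividends) I = 5.11·e^(−0.0484·3/12) + 1.58·e^(−0.0484·6/12) = 6.5908
Fair futures F* = (S − I)·e^(rT) = (226.43 − 6.5908)·e^0.032267 = 219.8392 × 1.032793 = 227.0484
Market ¥225.19 < fair 227.0484: forward underpriced → reverse cash-and-carry (short the stock, invest proceeds at r, pay the dividends, go long the forward).
Profit at T = |F_mkt − F*| = |225.19 − 227.0484| = ¥1.86 per share

¥1.86 per share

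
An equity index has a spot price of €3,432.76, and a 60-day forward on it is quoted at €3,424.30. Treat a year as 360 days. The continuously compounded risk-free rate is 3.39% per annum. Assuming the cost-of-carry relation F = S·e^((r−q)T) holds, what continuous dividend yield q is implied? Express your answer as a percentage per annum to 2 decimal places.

From F = S·e^((r−q)T): (r − q) = ln(F/S)/T
ln(3424.30/3432.76) = ln(0.997536) = -0.002467
(r − q) = -0.002467 / (60/360) = -0.014802
q = r − ln(F/S)/T = 0.0339 + 0.014802 = 0.048702
q = 4.87%

4.87%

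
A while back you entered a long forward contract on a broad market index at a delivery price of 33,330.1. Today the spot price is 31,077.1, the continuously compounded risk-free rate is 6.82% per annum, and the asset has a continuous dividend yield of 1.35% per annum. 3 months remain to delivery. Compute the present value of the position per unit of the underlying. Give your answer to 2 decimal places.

Current fair forward for the remaining 3 months: F = S·e^((r − q)·T), (r − q) = 0.0682 − 0.0135 = 0.0547
F = 31077.1 · e^(0.0547 × 3/12) = 31077.1 × 1.01376893 = 31504.9984
Value of long forward = (F − K)·e^(−rT) = (31504.9984 − 33330.1) · e^(−0.0682·3/12)
= -1825.1016 × 0.98309453 = -1794.25

-1794.25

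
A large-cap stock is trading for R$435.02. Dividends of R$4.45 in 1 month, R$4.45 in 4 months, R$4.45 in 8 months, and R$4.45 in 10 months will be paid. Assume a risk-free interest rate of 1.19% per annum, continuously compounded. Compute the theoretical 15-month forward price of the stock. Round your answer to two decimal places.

PV(dividends) I = 4.45·e^(−0.0119·1/12) + 4.45·e^(−0.0119·4/12) + 4.45·e^(−0.0119·8/12) + 4.45·e^(−0.0119·10/12)
I = 4.4456 + 4.4324 + 4.4148 + 4.4061 = 17.6989
F = (S − I)·e^(rT) = (435.02 − 17.6989) · e^(0.0119·15/12)
= 417.3211 · e^0.014875 = 417.3211 × 1.014986 = R$423.58

R$423.58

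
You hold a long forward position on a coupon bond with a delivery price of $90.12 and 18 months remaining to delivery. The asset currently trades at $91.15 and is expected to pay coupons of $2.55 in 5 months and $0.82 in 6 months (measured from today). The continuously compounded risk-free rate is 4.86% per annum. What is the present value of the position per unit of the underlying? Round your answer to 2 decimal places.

PV(remaining coupons) I = 2.55·e^(−0.0486·5/12) + 0.82·e^(−0.0486·6/12) = 3.2992
Current forward F = (S − I)·e^(rT) = (91.15 − 3.2992)·e^(0.0486·18/12) = 87.8508 × 1.075623 = 94.4943
Value (long) = (F − K)·e^(−rT) = (94.4943 − 90.12) × 0.929694 = 4.0668
Value = $4.07

$4.07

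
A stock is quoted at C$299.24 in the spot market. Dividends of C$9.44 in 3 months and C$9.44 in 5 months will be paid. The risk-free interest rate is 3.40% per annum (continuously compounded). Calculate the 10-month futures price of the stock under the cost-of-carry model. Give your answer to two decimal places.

PV(dividends) I = 9.44·e^(−0.0340·3/12) + 9.44·e^(−0.0340·5/12)
I = 9.3601 + 9.3072 = 18.6673
F = (S − I)·e^(rT) = (299.24 − 18.6673) · e^(0.0340·10/12)
= 280.5727 · e^0.028333 = 280.5727 × 1.028738 = C$288.64

C$288.64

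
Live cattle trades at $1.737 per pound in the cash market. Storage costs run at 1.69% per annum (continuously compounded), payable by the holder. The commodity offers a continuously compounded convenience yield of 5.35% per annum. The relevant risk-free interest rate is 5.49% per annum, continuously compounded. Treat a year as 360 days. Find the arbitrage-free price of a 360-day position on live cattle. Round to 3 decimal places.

Net carry = r + u − y = 0.0549 + 0.0169 − 0.0535 = 0.0183
F = S·e^((r+u−y)T) = 1.737 · e^(0.0183 × 360/360) = 1.737 · e^0.018300
= 1.737 × 1.018468 = $1.769 per pound

$1.769 per pound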